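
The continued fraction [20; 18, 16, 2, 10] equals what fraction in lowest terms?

125326/6249

Fold from the inside: start with 10/1.
  2 + 1/10 = 21/10
  16 + 10/21 = 346/21
  18 + 21/346 = 6249/346
  20 + 346/6249 = 125326/6249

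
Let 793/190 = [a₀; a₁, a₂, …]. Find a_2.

793 = 4·190 + 33   →  a_0 = 4
190 = 5·33 + 25   →  a_1 = 5
33 = 1·25 + 8   →  a_2 = 1

1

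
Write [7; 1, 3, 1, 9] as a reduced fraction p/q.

382/49

Fold from the inside: start with 9/1.
  1 + 1/9 = 10/9
  3 + 9/10 = 39/10
  1 + 10/39 = 49/39
  7 + 39/49 = 382/49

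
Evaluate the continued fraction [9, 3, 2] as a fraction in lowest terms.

Using pₖ = aₖpₖ₋₁ + pₖ₋₂ and qₖ = aₖqₖ₋₁ + qₖ₋₂:
  k=0: a=9, p=9, q=1
  k=1: a=3, p=28, q=3
  k=2: a=2, p=65, q=7

65/7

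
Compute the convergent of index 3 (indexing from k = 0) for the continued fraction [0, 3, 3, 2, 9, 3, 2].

7/23

Using pₖ = aₖpₖ₋₁ + pₖ₋₂, qₖ = aₖqₖ₋₁ + qₖ₋₂ (with p₋₁=1, p₋₂=0, q₋₁=0, q₋₂=1):
  k=0: a=0, p=0, q=1
  k=1: a=3, p=1, q=3
  k=2: a=3, p=3, q=10
  k=3: a=2, p=7, q=23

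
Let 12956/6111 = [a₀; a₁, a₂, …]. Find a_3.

12956 = 2·6111 + 734   →  a_0 = 2
6111 = 8·734 + 239   →  a_1 = 8
734 = 3·239 + 17   →  a_2 = 3
239 = 14·17 + 1   →  a_3 = 14

14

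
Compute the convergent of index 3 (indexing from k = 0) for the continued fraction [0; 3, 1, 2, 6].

Using pₖ = aₖpₖ₋₁ + pₖ₋₂, qₖ = aₖqₖ₋₁ + qₖ₋₂ (with p₋₁=1, p₋₂=0, q₋₁=0, q₋₂=1):
  k=0: a=0, p=0, q=1
  k=1: a=3, p=1, q=3
  k=2: a=1, p=1, q=4
  k=3: a=2, p=3, q=11

3/11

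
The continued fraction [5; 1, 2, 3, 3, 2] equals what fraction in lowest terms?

433/76

Using pₖ = aₖpₖ₋₁ + pₖ₋₂ and qₖ = aₖqₖ₋₁ + qₖ₋₂:
  k=0: a=5, p=5, q=1
  k=1: a=1, p=6, q=1
  k=2: a=2, p=17, q=3
  k=3: a=3, p=57, q=10
  k=4: a=3, p=188, q=33
  k=5: a=2, p=433, q=76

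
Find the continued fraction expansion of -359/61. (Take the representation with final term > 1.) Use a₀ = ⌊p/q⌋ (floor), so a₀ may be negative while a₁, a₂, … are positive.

[-6; 8, 1, 2, 2]

-359 = -6*61 + 7
61 = 8*7 + 5
7 = 1*5 + 2
5 = 2*2 + 1
2 = 2*1 + 0  (stop)
So -359/61 = [-6; 8, 1, 2, 2].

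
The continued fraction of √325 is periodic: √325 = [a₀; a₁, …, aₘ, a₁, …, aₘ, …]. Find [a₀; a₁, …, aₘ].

[18; 36]

a₀ = ⌊√325⌋ = 18.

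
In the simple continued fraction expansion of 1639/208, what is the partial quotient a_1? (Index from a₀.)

1

1639 = 7·208 + 183   →  a_0 = 7
208 = 1·183 + 25   →  a_1 = 1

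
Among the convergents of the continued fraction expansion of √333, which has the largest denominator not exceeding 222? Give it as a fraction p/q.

√333 = [18; 4, 36, …] (period length 2).
Convergents:
  p_0/q_0 = 18/1
  p_1/q_1 = 73/4
  p_2/q_2 = 2646/145
  p_3/q_3 = 10657/584
q_2 = 145 ≤ 222 < 584 = q_3, so the answer is 2646/145.

2646/145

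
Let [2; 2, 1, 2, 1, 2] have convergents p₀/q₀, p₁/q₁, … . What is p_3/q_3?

19/8

Using pₖ = aₖpₖ₋₁ + pₖ₋₂, qₖ = aₖqₖ₋₁ + qₖ₋₂ (with p₋₁=1, p₋₂=0, q₋₁=0, q₋₂=1):
  k=0: a=2, p=2, q=1
  k=1: a=2, p=5, q=2
  k=2: a=1, p=7, q=3
  k=3: a=2, p=19, q=8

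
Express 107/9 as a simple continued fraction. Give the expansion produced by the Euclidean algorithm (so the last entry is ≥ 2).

[11; 1, 8]

107 = 11×9 + 8
9 = 1×8 + 1
8 = 8×1 + 0  (stop)
So 107/9 = [11; 1, 8].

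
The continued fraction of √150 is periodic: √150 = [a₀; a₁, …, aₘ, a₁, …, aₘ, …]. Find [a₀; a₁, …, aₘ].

a₀ = ⌊√150⌋ = 12.
With m₀=0, d₀=1 and mₖ₊₁ = dₖaₖ − mₖ, dₖ₊₁ = (n − mₖ₊₁²)/dₖ, aₖ₊₁ = ⌊(a₀+mₖ₊₁)/dₖ₊₁⌋:
  k=1: m=12, d=6, a=4
  k=2: m=12, d=1, a=24
d=1 and a=2a₀=24 at k=2, so the next step gives (m, d) = (12, 6) again — its k=1 value — and the period has length 2.

[12; 4, 24]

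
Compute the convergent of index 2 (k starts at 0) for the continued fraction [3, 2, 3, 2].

Using pₖ = aₖpₖ₋₁ + pₖ₋₂, qₖ = aₖqₖ₋₁ + qₖ₋₂ (with p₋₁=1, p₋₂=0, q₋₁=0, q₋₂=1):
  k=0: a=3, p=3, q=1
  k=1: a=2, p=7, q=2
  k=2: a=3, p=24, q=7

24/7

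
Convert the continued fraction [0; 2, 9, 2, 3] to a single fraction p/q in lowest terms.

66/139

Fold from the inside: start with 3/1.
  2 + 1/3 = 7/3
  9 + 3/7 = 66/7
  2 + 7/66 = 139/66
  0 + 66/139 = 66/139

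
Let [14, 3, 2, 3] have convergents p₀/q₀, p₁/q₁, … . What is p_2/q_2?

100/7

Using pₖ = aₖpₖ₋₁ + pₖ₋₂, qₖ = aₖqₖ₋₁ + qₖ₋₂ (with p₋₁=1, p₋₂=0, q₋₁=0, q₋₂=1):
  k=0: a=14, p=14, q=1
  k=1: a=3, p=43, q=3
  k=2: a=2, p=100, q=7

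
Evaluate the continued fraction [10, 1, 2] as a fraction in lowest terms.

32/3

Using pₖ = aₖpₖ₋₁ + pₖ₋₂ and qₖ = aₖqₖ₋₁ + qₖ₋₂:
  k=0: a=10, p=10, q=1
  k=1: a=1, p=11, q=1
  k=2: a=2, p=32, q=3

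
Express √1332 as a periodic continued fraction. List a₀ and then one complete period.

[36; 2, 72]

a₀ = ⌊√1332⌋ = 36.
With m₀=0, d₀=1 and mₖ₊₁ = dₖaₖ − mₖ, dₖ₊₁ = (n − mₖ₊₁²)/dₖ, aₖ₊₁ = ⌊(a₀+mₖ₊₁)/dₖ₊₁⌋:
  k=1: m=36, d=36, a=2
  k=2: m=36, d=1, a=72
d=1 and a=2a₀=72 at k=2, so the next step gives (m, d) = (36, 36) again — its k=1 value — and the period has length 2.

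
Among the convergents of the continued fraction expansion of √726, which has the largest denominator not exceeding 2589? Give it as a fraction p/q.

√726 = [26; 1, 16, 1, 52, …] (period length 4).
Convergents:
  p_0/q_0 = 26/1
  p_1/q_1 = 27/1
  p_2/q_2 = 458/17
  p_3/q_3 = 485/18
  p_4/q_4 = 25678/953
  p_5/q_5 = 26163/971
  p_6/q_6 = 444286/16489
q_5 = 971 ≤ 2589 < 16489 = q_6, so the answer is 26163/971.

26163/971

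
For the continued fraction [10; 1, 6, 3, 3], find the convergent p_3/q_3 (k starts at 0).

239/22

Using pₖ = aₖpₖ₋₁ + pₖ₋₂, qₖ = aₖqₖ₋₁ + qₖ₋₂ (with p₋₁=1, p₋₂=0, q₋₁=0, q₋₂=1):
  k=0: a=10, p=10, q=1
  k=1: a=1, p=11, q=1
  k=2: a=6, p=76, q=7
  k=3: a=3, p=239, q=22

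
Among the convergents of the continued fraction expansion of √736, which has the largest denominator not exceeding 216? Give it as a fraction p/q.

3147/116

√736 = [27; 7, 1, 2, 1, 2, 1, 7, 54, …] (period length 8).
Convergents:
  p_0/q_0 = 27/1
  p_1/q_1 = 190/7
  p_2/q_2 = 217/8
  p_3/q_3 = 624/23
  p_4/q_4 = 841/31
  p_5/q_5 = 2306/85
  p_6/q_6 = 3147/116
  p_7/q_7 = 24335/897
q_6 = 116 ≤ 216 < 897 = q_7, so the answer is 3147/116.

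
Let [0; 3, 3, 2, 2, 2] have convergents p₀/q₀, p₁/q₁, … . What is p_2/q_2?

3/10

Using pₖ = aₖpₖ₋₁ + pₖ₋₂, qₖ = aₖqₖ₋₁ + qₖ₋₂ (with p₋₁=1, p₋₂=0, q₋₁=0, q₋₂=1):
  k=0: a=0, p=0, q=1
  k=1: a=3, p=1, q=3
  k=2: a=3, p=3, q=10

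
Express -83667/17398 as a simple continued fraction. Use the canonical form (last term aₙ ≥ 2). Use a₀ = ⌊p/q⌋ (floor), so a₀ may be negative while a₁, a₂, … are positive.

[-5; 5, 4, 4, 10, 19]

-83667 = -5×17398 + 3323
17398 = 5×3323 + 783
3323 = 4×783 + 191
783 = 4×191 + 19
191 = 10×19 + 1
19 = 19×1 + 0  (stop)
So -83667/17398 = [-5; 5, 4, 4, 10, 19].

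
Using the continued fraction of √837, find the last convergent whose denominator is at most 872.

12151/420

√837 = [28; 1, 13, 2, 13, 1, 56, …] (period length 6).
Convergents:
  p_0/q_0 = 28/1
  p_1/q_1 = 29/1
  p_2/q_2 = 405/14
  p_3/q_3 = 839/29
  p_4/q_4 = 11312/391
  p_5/q_5 = 12151/420
  p_6/q_6 = 691768/23911
q_5 = 420 ≤ 872 < 23911 = q_6, so the answer is 12151/420.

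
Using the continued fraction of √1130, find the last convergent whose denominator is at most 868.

29111/866

√1130 = [33; 1, 1, 1, 1, 1, 1, 66, …] (period length 7).
Convergents:
  p_0/q_0 = 33/1
  p_1/q_1 = 34/1
  p_2/q_2 = 67/2
  p_3/q_3 = 101/3
  p_4/q_4 = 168/5
  p_5/q_5 = 269/8
  p_6/q_6 = 437/13
  p_7/q_7 = 29111/866
  p_8/q_8 = 29548/879
q_7 = 866 ≤ 868 < 879 = q_8, so the answer is 29111/866.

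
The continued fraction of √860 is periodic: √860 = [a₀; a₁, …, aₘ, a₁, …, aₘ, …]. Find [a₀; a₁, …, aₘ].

a₀ = ⌊√860⌋ = 29.
With m₀=0, d₀=1 and mₖ₊₁ = dₖaₖ − mₖ, dₖ₊₁ = (n − mₖ₊₁²)/dₖ, aₖ₊₁ = ⌊(a₀+mₖ₊₁)/dₖ₊₁⌋:
  k=1: m=29, d=19, a=3
  k=2: m=28, d=4, a=14
  k=3: m=28, d=19, a=3
  k=4: m=29, d=1, a=58
d=1 and a=2a₀=58 at k=4, so the next step gives (m, d) = (29, 19) again — its k=1 value — and the period has length 4.

[29; 3, 14, 3, 58]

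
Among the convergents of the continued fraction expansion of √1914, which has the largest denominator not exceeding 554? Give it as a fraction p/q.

√1914 = [43; 1, 2, 1, 86, …] (period length 4).
Convergents:
  p_0/q_0 = 43/1
  p_1/q_1 = 44/1
  p_2/q_2 = 131/3
  p_3/q_3 = 175/4
  p_4/q_4 = 15181/347
  p_5/q_5 = 15356/351
  p_6/q_6 = 45893/1049
q_5 = 351 ≤ 554 < 1049 = q_6, so the answer is 15356/351.

15356/351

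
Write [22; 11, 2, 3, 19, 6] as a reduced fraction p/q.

206253/9338

Using pₖ = aₖpₖ₋₁ + pₖ₋₂ and qₖ = aₖqₖ₋₁ + qₖ₋₂:
  k=0: a=22, p=22, q=1
  k=1: a=11, p=243, q=11
  k=2: a=2, p=508, q=23
  k=3: a=3, p=1767, q=80
  k=4: a=19, p=34081, q=1543
  k=5: a=6, p=206253, q=9338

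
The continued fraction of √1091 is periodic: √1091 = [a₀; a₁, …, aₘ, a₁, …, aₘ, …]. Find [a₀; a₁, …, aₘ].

[33; 33, 66]

a₀ = ⌊√1091⌋ = 33.
With m₀=0, d₀=1 and mₖ₊₁ = dₖaₖ − mₖ, dₖ₊₁ = (n − mₖ₊₁²)/dₖ, aₖ₊₁ = ⌊(a₀+mₖ₊₁)/dₖ₊₁⌋:
  k=1: m=33, d=2, a=33
  k=2: m=33, d=1, a=66
d=1 and a=2a₀=66 at k=2, so the next step gives (m, d) = (33, 2) again — its k=1 value — and the period has length 2.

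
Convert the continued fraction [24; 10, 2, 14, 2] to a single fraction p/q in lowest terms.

Using pₖ = aₖpₖ₋₁ + pₖ₋₂ and qₖ = aₖqₖ₋₁ + qₖ₋₂:
  k=0: a=24, p=24, q=1
  k=1: a=10, p=241, q=10
  k=2: a=2, p=506, q=21
  k=3: a=14, p=7325, q=304
  k=4: a=2, p=15156, q=629

15156/629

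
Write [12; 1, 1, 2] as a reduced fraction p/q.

Using pₖ = aₖpₖ₋₁ + pₖ₋₂ and qₖ = aₖqₖ₋₁ + qₖ₋₂:
  k=0: a=12, p=12, q=1
  k=1: a=1, p=13, q=1
  k=2: a=1, p=25, q=2
  k=3: a=2, p=63, q=5

63/5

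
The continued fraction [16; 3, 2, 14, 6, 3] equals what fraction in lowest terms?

Using pₖ = aₖpₖ₋₁ + pₖ₋₂ and qₖ = aₖqₖ₋₁ + qₖ₋₂:
  k=0: a=16, p=16, q=1
  k=1: a=3, p=49, q=3
  k=2: a=2, p=114, q=7
  k=3: a=14, p=1645, q=101
  k=4: a=6, p=9984, q=613
  k=5: a=3, p=31597, q=1940

31597/1940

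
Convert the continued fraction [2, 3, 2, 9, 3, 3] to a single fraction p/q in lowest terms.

Using pₖ = aₖpₖ₋₁ + pₖ₋₂ and qₖ = aₖqₖ₋₁ + qₖ₋₂:
  k=0: a=2, p=2, q=1
  k=1: a=3, p=7, q=3
  k=2: a=2, p=16, q=7
  k=3: a=9, p=151, q=66
  k=4: a=3, p=469, q=205
  k=5: a=3, p=1558, q=681

1558/681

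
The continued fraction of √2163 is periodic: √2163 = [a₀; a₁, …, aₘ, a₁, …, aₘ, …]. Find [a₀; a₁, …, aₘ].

[46; 1, 1, 30, 1, 1, 92]

a₀ = ⌊√2163⌋ = 46.
With m₀=0, d₀=1 and mₖ₊₁ = dₖaₖ − mₖ, dₖ₊₁ = (n − mₖ₊₁²)/dₖ, aₖ₊₁ = ⌊(a₀+mₖ₊₁)/dₖ₊₁⌋:
  k=1: m=46, d=47, a=1
  k=2: m=1, d=46, a=1
  k=3: m=45, d=3, a=30
  k=4: m=45, d=46, a=1
  k=5: m=1, d=47, a=1
  k=6: m=46, d=1, a=92
d=1 and a=2a₀=92 at k=6, so the next step gives (m, d) = (46, 47) again — its k=1 value — and the period has length 6.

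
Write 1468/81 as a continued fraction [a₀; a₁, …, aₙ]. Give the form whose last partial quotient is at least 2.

[18; 8, 10]

1468 = 18×81 + 10
81 = 8×10 + 1
10 = 10×1 + 0  (stop)
So 1468/81 = [18; 8, 10].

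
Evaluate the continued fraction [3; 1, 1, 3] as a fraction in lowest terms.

25/7

Using pₖ = aₖpₖ₋₁ + pₖ₋₂ and qₖ = aₖqₖ₋₁ + qₖ₋₂:
  k=0: a=3, p=3, q=1
  k=1: a=1, p=4, q=1
  k=2: a=1, p=7, q=2
  k=3: a=3, p=25, q=7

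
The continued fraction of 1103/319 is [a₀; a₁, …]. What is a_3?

1103 = 3·319 + 146   →  a_0 = 3
319 = 2·146 + 27   →  a_1 = 2
146 = 5·27 + 11   →  a_2 = 5
27 = 2·11 + 5   →  a_3 = 2

2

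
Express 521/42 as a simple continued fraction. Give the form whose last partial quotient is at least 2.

521 = 12×42 + 17
42 = 2×17 + 8
17 = 2×8 + 1
8 = 8×1 + 0  (stop)
So 521/42 = [12; 2, 2, 8].

[12; 2, 2, 8]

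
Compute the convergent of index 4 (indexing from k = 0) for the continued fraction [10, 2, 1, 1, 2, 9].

135/13

Using pₖ = aₖpₖ₋₁ + pₖ₋₂, qₖ = aₖqₖ₋₁ + qₖ₋₂ (with p₋₁=1, p₋₂=0, q₋₁=0, q₋₂=1):
  k=0: a=10, p=10, q=1
  k=1: a=2, p=21, q=2
  k=2: a=1, p=31, q=3
  k=3: a=1, p=52, q=5
  k=4: a=2, p=135, q=13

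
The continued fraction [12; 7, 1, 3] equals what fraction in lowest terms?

376/31

Using pₖ = aₖpₖ₋₁ + pₖ₋₂ and qₖ = aₖqₖ₋₁ + qₖ₋₂:
  k=0: a=12, p=12, q=1
  k=1: a=7, p=85, q=7
  k=2: a=1, p=97, q=8
  k=3: a=3, p=376, q=31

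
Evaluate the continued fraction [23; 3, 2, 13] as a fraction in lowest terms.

Using pₖ = aₖpₖ₋₁ + pₖ₋₂ and qₖ = aₖqₖ₋₁ + qₖ₋₂:
  k=0: a=23, p=23, q=1
  k=1: a=3, p=70, q=3
  k=2: a=2, p=163, q=7
  k=3: a=13, p=2189, q=94

2189/94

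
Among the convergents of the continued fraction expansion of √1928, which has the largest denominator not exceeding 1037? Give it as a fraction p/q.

√1928 = [43; 1, 9, 1, 86, …] (period length 4).
Convergents:
  p_0/q_0 = 43/1
  p_1/q_1 = 44/1
  p_2/q_2 = 439/10
  p_3/q_3 = 483/11
  p_4/q_4 = 41977/956
  p_5/q_5 = 42460/967
  p_6/q_6 = 424117/9659
q_5 = 967 ≤ 1037 < 9659 = q_6, so the answer is 42460/967.

42460/967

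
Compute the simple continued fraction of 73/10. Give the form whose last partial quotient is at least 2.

73 = 7·10 + 3
10 = 3·3 + 1
3 = 3·1 + 0  (stop)
So 73/10 = [7; 3, 3].

[7; 3, 3]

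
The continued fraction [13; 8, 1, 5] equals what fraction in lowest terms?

695/53

Using pₖ = aₖpₖ₋₁ + pₖ₋₂ and qₖ = aₖqₖ₋₁ + qₖ₋₂:
  k=0: a=13, p=13, q=1
  k=1: a=8, p=105, q=8
  k=2: a=1, p=118, q=9
  k=3: a=5, p=695, q=53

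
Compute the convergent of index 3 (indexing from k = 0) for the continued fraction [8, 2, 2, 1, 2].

59/7

Using pₖ = aₖpₖ₋₁ + pₖ₋₂, qₖ = aₖqₖ₋₁ + qₖ₋₂ (with p₋₁=1, p₋₂=0, q₋₁=0, q₋₂=1):
  k=0: a=8, p=8, q=1
  k=1: a=2, p=17, q=2
  k=2: a=2, p=42, q=5
  k=3: a=1, p=59, q=7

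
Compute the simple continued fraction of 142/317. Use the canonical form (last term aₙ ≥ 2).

142 = 0×317 + 142
317 = 2×142 + 33
142 = 4×33 + 10
33 = 3×10 + 3
10 = 3×3 + 1
3 = 3×1 + 0  (stop)
So 142/317 = [0; 2, 4, 3, 3, 3].

[0; 2, 4, 3, 3, 3]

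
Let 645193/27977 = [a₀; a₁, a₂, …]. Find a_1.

16

645193 = 23·27977 + 1722   →  a_0 = 23
27977 = 16·1722 + 425   →  a_1 = 16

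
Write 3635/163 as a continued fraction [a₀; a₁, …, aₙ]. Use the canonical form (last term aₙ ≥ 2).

3635 = 22*163 + 49
163 = 3*49 + 16
49 = 3*16 + 1
16 = 16*1 + 0  (stop)
So 3635/163 = [22; 3, 3, 16].

[22; 3, 3, 16]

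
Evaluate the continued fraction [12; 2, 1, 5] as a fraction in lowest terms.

210/17

Using pₖ = aₖpₖ₋₁ + pₖ₋₂ and qₖ = aₖqₖ₋₁ + qₖ₋₂:
  k=0: a=12, p=12, q=1
  k=1: a=2, p=25, q=2
  k=2: a=1, p=37, q=3
  k=3: a=5, p=210, q=17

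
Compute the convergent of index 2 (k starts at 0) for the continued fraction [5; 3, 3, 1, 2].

Using pₖ = aₖpₖ₋₁ + pₖ₋₂, qₖ = aₖqₖ₋₁ + qₖ₋₂ (with p₋₁=1, p₋₂=0, q₋₁=0, q₋₂=1):
  k=0: a=5, p=5, q=1
  k=1: a=3, p=16, q=3
  k=2: a=3, p=53, q=10

53/10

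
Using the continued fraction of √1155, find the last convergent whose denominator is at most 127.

√1155 = [33; 1, 66, …] (period length 2).
Convergents:
  p_0/q_0 = 33/1
  p_1/q_1 = 34/1
  p_2/q_2 = 2277/67
  p_3/q_3 = 2311/68
  p_4/q_4 = 154803/4555
q_3 = 68 ≤ 127 < 4555 = q_4, so the answer is 2311/68.

2311/68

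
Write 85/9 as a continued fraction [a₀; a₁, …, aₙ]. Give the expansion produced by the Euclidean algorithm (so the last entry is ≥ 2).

[9; 2, 4]

85 = 9*9 + 4
9 = 2*4 + 1
4 = 4*1 + 0  (stop)
So 85/9 = [9; 2, 4].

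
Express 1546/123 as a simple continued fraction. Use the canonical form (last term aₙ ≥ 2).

1546 = 12*123 + 70
123 = 1*70 + 53
70 = 1*53 + 17
53 = 3*17 + 2
17 = 8*2 + 1
2 = 2*1 + 0  (stop)
So 1546/123 = [12; 1, 1, 3, 8, 2].

[12; 1, 1, 3, 8, 2]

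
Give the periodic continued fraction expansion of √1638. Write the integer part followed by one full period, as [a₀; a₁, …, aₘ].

[40; 2, 8, 2, 80]

a₀ = ⌊√1638⌋ = 40.
With m₀=0, d₀=1 and mₖ₊₁ = dₖaₖ − mₖ, dₖ₊₁ = (n − mₖ₊₁²)/dₖ, aₖ₊₁ = ⌊(a₀+mₖ₊₁)/dₖ₊₁⌋:
  k=1: m=40, d=38, a=2
  k=2: m=36, d=9, a=8
  k=3: m=36, d=38, a=2
  k=4: m=40, d=1, a=80
d=1 and a=2a₀=80 at k=4, so the next step gives (m, d) = (40, 38) again — its k=1 value — and the period has length 4.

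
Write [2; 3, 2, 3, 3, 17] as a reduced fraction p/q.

Using pₖ = aₖpₖ₋₁ + pₖ₋₂ and qₖ = aₖqₖ₋₁ + qₖ₋₂:
  k=0: a=2, p=2, q=1
  k=1: a=3, p=7, q=3
  k=2: a=2, p=16, q=7
  k=3: a=3, p=55, q=24
  k=4: a=3, p=181, q=79
  k=5: a=17, p=3132, q=1367

3132/1367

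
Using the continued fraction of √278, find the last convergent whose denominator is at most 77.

817/49

√278 = [16; 1, 2, 16, 2, 1, 32, …] (period length 6).
Convergents:
  p_0/q_0 = 16/1
  p_1/q_1 = 17/1
  p_2/q_2 = 50/3
  p_3/q_3 = 817/49
  p_4/q_4 = 1684/101
q_3 = 49 ≤ 77 < 101 = q_4, so the answer is 817/49.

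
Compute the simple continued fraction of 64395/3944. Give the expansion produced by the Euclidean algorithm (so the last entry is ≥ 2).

64395 = 16·3944 + 1291
3944 = 3·1291 + 71
1291 = 18·71 + 13
71 = 5·13 + 6
13 = 2·6 + 1
6 = 6·1 + 0  (stop)
So 64395/3944 = [16; 3, 18, 5, 2, 6].

[16; 3, 18, 5, 2, 6]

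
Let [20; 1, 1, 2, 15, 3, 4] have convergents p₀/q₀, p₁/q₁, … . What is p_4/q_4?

1586/77

Using pₖ = aₖpₖ₋₁ + pₖ₋₂, qₖ = aₖqₖ₋₁ + qₖ₋₂ (with p₋₁=1, p₋₂=0, q₋₁=0, q₋₂=1):
  k=0: a=20, p=20, q=1
  k=1: a=1, p=21, q=1
  k=2: a=1, p=41, q=2
  k=3: a=2, p=103, q=5
  k=4: a=15, p=1586, q=77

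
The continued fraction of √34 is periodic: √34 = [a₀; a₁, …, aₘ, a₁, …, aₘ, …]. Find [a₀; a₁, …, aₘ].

a₀ = ⌊√34⌋ = 5.

[5; 1, 4, 1, 10]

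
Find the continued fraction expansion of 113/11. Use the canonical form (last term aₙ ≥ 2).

113 = 10*11 + 3
11 = 3*3 + 2
3 = 1*2 + 1
2 = 2*1 + 0  (stop)
So 113/11 = [10; 3, 1, 2].

[10; 3, 1, 2]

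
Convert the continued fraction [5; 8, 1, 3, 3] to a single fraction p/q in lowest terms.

Using pₖ = aₖpₖ₋₁ + pₖ₋₂ and qₖ = aₖqₖ₋₁ + qₖ₋₂:
  k=0: a=5, p=5, q=1
  k=1: a=8, p=41, q=8
  k=2: a=1, p=46, q=9
  k=3: a=3, p=179, q=35
  k=4: a=3, p=583, q=114

583/114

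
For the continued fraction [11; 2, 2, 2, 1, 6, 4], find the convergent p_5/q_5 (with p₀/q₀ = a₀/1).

Using pₖ = aₖpₖ₋₁ + pₖ₋₂, qₖ = aₖqₖ₋₁ + qₖ₋₂ (with p₋₁=1, p₋₂=0, q₋₁=0, q₋₂=1):
  k=0: a=11, p=11, q=1
  k=1: a=2, p=23, q=2
  k=2: a=2, p=57, q=5
  k=3: a=2, p=137, q=12
  k=4: a=1, p=194, q=17
  k=5: a=6, p=1301, q=114

1301/114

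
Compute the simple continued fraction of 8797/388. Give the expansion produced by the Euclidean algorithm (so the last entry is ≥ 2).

[22; 1, 2, 18, 7]

8797 = 22*388 + 261
388 = 1*261 + 127
261 = 2*127 + 7
127 = 18*7 + 1
7 = 7*1 + 0  (stop)
So 8797/388 = [22; 1, 2, 18, 7].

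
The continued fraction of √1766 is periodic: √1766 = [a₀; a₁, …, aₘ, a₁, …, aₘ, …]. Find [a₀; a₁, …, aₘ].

[42; 42, 84]

a₀ = ⌊√1766⌋ = 42.
With m₀=0, d₀=1 and mₖ₊₁ = dₖaₖ − mₖ, dₖ₊₁ = (n − mₖ₊₁²)/dₖ, aₖ₊₁ = ⌊(a₀+mₖ₊₁)/dₖ₊₁⌋:
  k=1: m=42, d=2, a=42
  k=2: m=42, d=1, a=84
d=1 and a=2a₀=84 at k=2, so the next step gives (m, d) = (42, 2) again — its k=1 value — and the period has length 2.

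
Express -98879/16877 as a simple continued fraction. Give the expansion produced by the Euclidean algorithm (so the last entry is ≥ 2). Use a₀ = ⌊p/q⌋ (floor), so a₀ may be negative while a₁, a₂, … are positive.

[-6; 7, 12, 6, 3, 10]

-98879 = -6·16877 + 2383
16877 = 7·2383 + 196
2383 = 12·196 + 31
196 = 6·31 + 10
31 = 3·10 + 1
10 = 10·1 + 0  (stop)
So -98879/16877 = [-6; 7, 12, 6, 3, 10].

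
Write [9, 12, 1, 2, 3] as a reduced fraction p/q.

1153/127

Using pₖ = aₖpₖ₋₁ + pₖ₋₂ and qₖ = aₖqₖ₋₁ + qₖ₋₂:
  k=0: a=9, p=9, q=1
  k=1: a=12, p=109, q=12
  k=2: a=1, p=118, q=13
  k=3: a=2, p=345, q=38
  k=4: a=3, p=1153, q=127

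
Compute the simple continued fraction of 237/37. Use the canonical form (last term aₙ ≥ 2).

[6; 2, 2, 7]

237 = 6×37 + 15
37 = 2×15 + 7
15 = 2×7 + 1
7 = 7×1 + 0  (stop)
So 237/37 = [6; 2, 2, 7].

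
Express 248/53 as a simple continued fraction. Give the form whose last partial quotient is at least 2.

248 = 4*53 + 36
53 = 1*36 + 17
36 = 2*17 + 2
17 = 8*2 + 1
2 = 2*1 + 0  (stop)
So 248/53 = [4; 1, 2, 8, 2].

[4; 1, 2, 8, 2]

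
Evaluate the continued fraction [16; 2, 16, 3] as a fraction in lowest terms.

1665/101

Using pₖ = aₖpₖ₋₁ + pₖ₋₂ and qₖ = aₖqₖ₋₁ + qₖ₋₂:
  k=0: a=16, p=16, q=1
  k=1: a=2, p=33, q=2
  k=2: a=16, p=544, q=33
  k=3: a=3, p=1665, q=101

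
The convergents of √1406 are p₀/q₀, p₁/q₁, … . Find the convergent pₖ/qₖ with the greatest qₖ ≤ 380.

11249/300

√1406 = [37; 2, 74, …] (period length 2).
Convergents:
  p_0/q_0 = 37/1
  p_1/q_1 = 75/2
  p_2/q_2 = 5587/149
  p_3/q_3 = 11249/300
  p_4/q_4 = 838013/22349
q_3 = 300 ≤ 380 < 22349 = q_4, so the answer is 11249/300.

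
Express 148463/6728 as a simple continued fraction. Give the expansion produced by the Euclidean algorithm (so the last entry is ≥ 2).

[22; 15, 19, 2, 3, 3]

148463 = 22*6728 + 447
6728 = 15*447 + 23
447 = 19*23 + 10
23 = 2*10 + 3
10 = 3*3 + 1
3 = 3*1 + 0  (stop)
So 148463/6728 = [22; 15, 19, 2, 3, 3].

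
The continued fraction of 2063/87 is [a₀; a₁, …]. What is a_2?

2063 = 23·87 + 62   →  a_0 = 23
87 = 1·62 + 25   →  a_1 = 1
62 = 2·25 + 12   →  a_2 = 2

2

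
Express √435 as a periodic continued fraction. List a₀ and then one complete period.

[20; 1, 5, 1, 40]

a₀ = ⌊√435⌋ = 20.
With m₀=0, d₀=1 and mₖ₊₁ = dₖaₖ − mₖ, dₖ₊₁ = (n − mₖ₊₁²)/dₖ, aₖ₊₁ = ⌊(a₀+mₖ₊₁)/dₖ₊₁⌋:
  k=1: m=20, d=35, a=1
  k=2: m=15, d=6, a=5
  k=3: m=15, d=35, a=1
  k=4: m=20, d=1, a=40
d=1 and a=2a₀=40 at k=4, so the next step gives (m, d) = (20, 35) again — its k=1 value — and the period has length 4.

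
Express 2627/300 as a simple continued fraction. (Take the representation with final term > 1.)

2627 = 8×300 + 227
300 = 1×227 + 73
227 = 3×73 + 8
73 = 9×8 + 1
8 = 8×1 + 0  (stop)
So 2627/300 = [8; 1, 3, 9, 8].

[8; 1, 3, 9, 8]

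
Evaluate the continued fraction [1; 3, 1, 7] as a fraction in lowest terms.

39/31

Fold from the inside: start with 7/1.
  1 + 1/7 = 8/7
  3 + 7/8 = 31/8
  1 + 8/31 = 39/31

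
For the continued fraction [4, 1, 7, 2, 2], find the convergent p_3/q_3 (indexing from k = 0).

83/17

Using pₖ = aₖpₖ₋₁ + pₖ₋₂, qₖ = aₖqₖ₋₁ + qₖ₋₂ (with p₋₁=1, p₋₂=0, q₋₁=0, q₋₂=1):
  k=0: a=4, p=4, q=1
  k=1: a=1, p=5, q=1
  k=2: a=7, p=39, q=8
  k=3: a=2, p=83, q=17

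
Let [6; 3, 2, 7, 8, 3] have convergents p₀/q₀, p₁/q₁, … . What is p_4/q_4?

2660/423

Using pₖ = aₖpₖ₋₁ + pₖ₋₂, qₖ = aₖqₖ₋₁ + qₖ₋₂ (with p₋₁=1, p₋₂=0, q₋₁=0, q₋₂=1):
  k=0: a=6, p=6, q=1
  k=1: a=3, p=19, q=3
  k=2: a=2, p=44, q=7
  k=3: a=7, p=327, q=52
  k=4: a=8, p=2660, q=423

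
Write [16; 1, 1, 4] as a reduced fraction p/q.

Fold from the inside: start with 4/1.
  1 + 1/4 = 5/4
  1 + 4/5 = 9/5
  16 + 5/9 = 149/9

149/9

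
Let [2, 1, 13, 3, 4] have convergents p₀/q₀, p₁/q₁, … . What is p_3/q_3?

126/43

Using pₖ = aₖpₖ₋₁ + pₖ₋₂, qₖ = aₖqₖ₋₁ + qₖ₋₂ (with p₋₁=1, p₋₂=0, q₋₁=0, q₋₂=1):
  k=0: a=2, p=2, q=1
  k=1: a=1, p=3, q=1
  k=2: a=13, p=41, q=14
  k=3: a=3, p=126, q=43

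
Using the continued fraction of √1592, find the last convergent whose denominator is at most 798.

√1592 = [39; 1, 8, 1, 78, …] (period length 4).
Convergents:
  p_0/q_0 = 39/1
  p_1/q_1 = 40/1
  p_2/q_2 = 359/9
  p_3/q_3 = 399/10
  p_4/q_4 = 31481/789
  p_5/q_5 = 31880/799
q_4 = 789 ≤ 798 < 799 = q_5, so the answer is 31481/789.

31481/789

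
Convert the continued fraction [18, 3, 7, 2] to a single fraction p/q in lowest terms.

Fold from the inside: start with 2/1.
  7 + 1/2 = 15/2
  3 + 2/15 = 47/15
  18 + 15/47 = 861/47

861/47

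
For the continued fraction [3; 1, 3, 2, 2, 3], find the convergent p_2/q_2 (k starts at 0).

15/4

Using pₖ = aₖpₖ₋₁ + pₖ₋₂, qₖ = aₖqₖ₋₁ + qₖ₋₂ (with p₋₁=1, p₋₂=0, q₋₁=0, q₋₂=1):
  k=0: a=3, p=3, q=1
  k=1: a=1, p=4, q=1
  k=2: a=3, p=15, q=4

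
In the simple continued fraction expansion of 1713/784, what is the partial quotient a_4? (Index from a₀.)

5

1713 = 2·784 + 145   →  a_0 = 2
784 = 5·145 + 59   →  a_1 = 5
145 = 2·59 + 27   →  a_2 = 2
59 = 2·27 + 5   →  a_3 = 2
27 = 5·5 + 2   →  a_4 = 5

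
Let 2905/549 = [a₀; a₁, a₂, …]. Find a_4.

2905 = 5·549 + 160   →  a_0 = 5
549 = 3·160 + 69   →  a_1 = 3
160 = 2·69 + 22   →  a_2 = 2
69 = 3·22 + 3   →  a_3 = 3
22 = 7·3 + 1   →  a_4 = 7

7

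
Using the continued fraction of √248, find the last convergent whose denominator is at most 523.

√248 = [15; 1, 2, 1, 30, …] (period length 4).
Convergents:
  p_0/q_0 = 15/1
  p_1/q_1 = 16/1
  p_2/q_2 = 47/3
  p_3/q_3 = 63/4
  p_4/q_4 = 1937/123
  p_5/q_5 = 2000/127
  p_6/q_6 = 5937/377
  p_7/q_7 = 7937/504
  p_8/q_8 = 244047/15497
q_7 = 504 ≤ 523 < 15497 = q_8, so the answer is 7937/504.

7937/504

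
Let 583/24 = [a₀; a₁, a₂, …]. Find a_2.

583 = 24·24 + 7   →  a_0 = 24
24 = 3·7 + 3   →  a_1 = 3
7 = 2·3 + 1   →  a_2 = 2

2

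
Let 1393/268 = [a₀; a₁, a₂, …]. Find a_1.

5

1393 = 5·268 + 53   →  a_0 = 5
268 = 5·53 + 3   →  a_1 = 5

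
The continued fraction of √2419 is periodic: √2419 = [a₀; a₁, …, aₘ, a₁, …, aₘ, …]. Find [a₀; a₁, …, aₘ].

[49; 5, 2, 5, 98]

a₀ = ⌊√2419⌋ = 49.
With m₀=0, d₀=1 and mₖ₊₁ = dₖaₖ − mₖ, dₖ₊₁ = (n − mₖ₊₁²)/dₖ, aₖ₊₁ = ⌊(a₀+mₖ₊₁)/dₖ₊₁⌋:
  k=1: m=49, d=18, a=5
  k=2: m=41, d=41, a=2
  k=3: m=41, d=18, a=5
  k=4: m=49, d=1, a=98
d=1 and a=2a₀=98 at k=4, so the next step gives (m, d) = (49, 18) again — its k=1 value — and the period has length 4.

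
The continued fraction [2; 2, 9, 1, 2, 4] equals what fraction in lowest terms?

Fold from the inside: start with 4/1.
  2 + 1/4 = 9/4
  1 + 4/9 = 13/9
  9 + 9/13 = 126/13
  2 + 13/126 = 265/126
  2 + 126/265 = 656/265

656/265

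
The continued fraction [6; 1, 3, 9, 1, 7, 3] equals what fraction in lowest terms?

6844/1013

Fold from the inside: start with 3/1.
  7 + 1/3 = 22/3
  1 + 3/22 = 25/22
  9 + 22/25 = 247/25
  3 + 25/247 = 766/247
  1 + 247/766 = 1013/766
  6 + 766/1013 = 6844/1013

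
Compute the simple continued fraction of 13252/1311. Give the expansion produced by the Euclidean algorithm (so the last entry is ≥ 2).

[10; 9, 4, 3, 3, 3]

13252 = 10·1311 + 142
1311 = 9·142 + 33
142 = 4·33 + 10
33 = 3·10 + 3
10 = 3·3 + 1
3 = 3·1 + 0  (stop)
So 13252/1311 = [10; 9, 4, 3, 3, 3].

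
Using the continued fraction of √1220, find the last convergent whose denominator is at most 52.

√1220 = [34; 1, 12, 1, 68, …] (period length 4).
Convergents:
  p_0/q_0 = 34/1
  p_1/q_1 = 35/1
  p_2/q_2 = 454/13
  p_3/q_3 = 489/14
  p_4/q_4 = 33706/965
q_3 = 14 ≤ 52 < 965 = q_4, so the answer is 489/14.

489/14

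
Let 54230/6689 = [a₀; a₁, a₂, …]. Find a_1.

9

54230 = 8·6689 + 718   →  a_0 = 8
6689 = 9·718 + 227   →  a_1 = 9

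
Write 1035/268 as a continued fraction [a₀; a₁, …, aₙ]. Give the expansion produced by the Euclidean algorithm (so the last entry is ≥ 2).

[3; 1, 6, 4, 9]

1035 = 3*268 + 231
268 = 1*231 + 37
231 = 6*37 + 9
37 = 4*9 + 1
9 = 9*1 + 0  (stop)
So 1035/268 = [3; 1, 6, 4, 9].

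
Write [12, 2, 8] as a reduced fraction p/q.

212/17

Using pₖ = aₖpₖ₋₁ + pₖ₋₂ and qₖ = aₖqₖ₋₁ + qₖ₋₂:
  k=0: a=12, p=12, q=1
  k=1: a=2, p=25, q=2
  k=2: a=8, p=212, q=17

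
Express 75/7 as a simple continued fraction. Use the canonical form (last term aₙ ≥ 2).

75 = 10·7 + 5
7 = 1·5 + 2
5 = 2·2 + 1
2 = 2·1 + 0  (stop)
So 75/7 = [10; 1, 2, 2].

[10; 1, 2, 2]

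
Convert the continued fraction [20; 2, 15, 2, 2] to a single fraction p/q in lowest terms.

3257/159

Using pₖ = aₖpₖ₋₁ + pₖ₋₂ and qₖ = aₖqₖ₋₁ + qₖ₋₂:
  k=0: a=20, p=20, q=1
  k=1: a=2, p=41, q=2
  k=2: a=15, p=635, q=31
  k=3: a=2, p=1311, q=64
  k=4: a=2, p=3257, q=159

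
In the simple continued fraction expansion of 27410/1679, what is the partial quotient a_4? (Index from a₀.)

6

27410 = 16·1679 + 546   →  a_0 = 16
1679 = 3·546 + 41   →  a_1 = 3
546 = 13·41 + 13   →  a_2 = 13
41 = 3·13 + 2   →  a_3 = 3
13 = 6·2 + 1   →  a_4 = 6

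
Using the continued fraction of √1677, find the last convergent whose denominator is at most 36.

819/20

√1677 = [40; 1, 19, 2, 19, 1, 80, …] (period length 6).
Convergents:
  p_0/q_0 = 40/1
  p_1/q_1 = 41/1
  p_2/q_2 = 819/20
  p_3/q_3 = 1679/41
q_2 = 20 ≤ 36 < 41 = q_3, so the answer is 819/20.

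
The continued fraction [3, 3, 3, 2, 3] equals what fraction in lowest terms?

Fold from the inside: start with 3/1.
  2 + 1/3 = 7/3
  3 + 3/7 = 24/7
  3 + 7/24 = 79/24
  3 + 24/79 = 261/79

261/79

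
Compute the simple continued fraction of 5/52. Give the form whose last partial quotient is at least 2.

5 = 0·52 + 5
52 = 10·5 + 2
5 = 2·2 + 1
2 = 2·1 + 0  (stop)
So 5/52 = [0; 10, 2, 2].

[0; 10, 2, 2]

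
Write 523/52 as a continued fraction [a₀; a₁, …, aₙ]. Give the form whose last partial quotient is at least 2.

[10; 17, 3]

523 = 10*52 + 3
52 = 17*3 + 1
3 = 3*1 + 0  (stop)
So 523/52 = [10; 17, 3].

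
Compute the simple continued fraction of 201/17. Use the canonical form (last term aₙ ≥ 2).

[11; 1, 4, 1, 2]

201 = 11×17 + 14
17 = 1×14 + 3
14 = 4×3 + 2
3 = 1×2 + 1
2 = 2×1 + 0  (stop)
So 201/17 = [11; 1, 4, 1, 2].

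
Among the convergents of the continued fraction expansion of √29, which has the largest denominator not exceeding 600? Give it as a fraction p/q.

√29 = [5; 2, 1, 1, 2, 10, …] (period length 5).
Convergents:
  p_0/q_0 = 5/1
  p_1/q_1 = 11/2
  p_2/q_2 = 16/3
  p_3/q_3 = 27/5
  p_4/q_4 = 70/13
  p_5/q_5 = 727/135
  p_6/q_6 = 1524/283
  p_7/q_7 = 2251/418
  p_8/q_8 = 3775/701
q_7 = 418 ≤ 600 < 701 = q_8, so the answer is 2251/418.

2251/418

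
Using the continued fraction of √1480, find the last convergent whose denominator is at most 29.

654/17

√1480 = [38; 2, 8, 19, 8, 2, 76, …] (period length 6).
Convergents:
  p_0/q_0 = 38/1
  p_1/q_1 = 77/2
  p_2/q_2 = 654/17
  p_3/q_3 = 12503/325
q_2 = 17 ≤ 29 < 325 = q_3, so the answer is 654/17.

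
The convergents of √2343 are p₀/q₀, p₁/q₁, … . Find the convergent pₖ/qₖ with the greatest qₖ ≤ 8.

242/5

√2343 = [48; 2, 2, 8, 2, 2, 96, …] (period length 6).
Convergents:
  p_0/q_0 = 48/1
  p_1/q_1 = 97/2
  p_2/q_2 = 242/5
  p_3/q_3 = 2033/42
q_2 = 5 ≤ 8 < 42 = q_3, so the answer is 242/5.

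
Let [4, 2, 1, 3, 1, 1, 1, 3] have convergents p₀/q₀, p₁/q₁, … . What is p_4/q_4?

Using pₖ = aₖpₖ₋₁ + pₖ₋₂, qₖ = aₖqₖ₋₁ + qₖ₋₂ (with p₋₁=1, p₋₂=0, q₋₁=0, q₋₂=1):
  k=0: a=4, p=4, q=1
  k=1: a=2, p=9, q=2
  k=2: a=1, p=13, q=3
  k=3: a=3, p=48, q=11
  k=4: a=1, p=61, q=14

61/14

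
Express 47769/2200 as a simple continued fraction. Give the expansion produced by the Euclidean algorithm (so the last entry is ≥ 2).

[21; 1, 2, 2, 18, 17]

47769 = 21×2200 + 1569
2200 = 1×1569 + 631
1569 = 2×631 + 307
631 = 2×307 + 17
307 = 18×17 + 1
17 = 17×1 + 0  (stop)
So 47769/2200 = [21; 1, 2, 2, 18, 17].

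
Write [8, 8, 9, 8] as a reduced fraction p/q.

Fold from the inside: start with 8/1.
  9 + 1/8 = 73/8
  8 + 8/73 = 592/73
  8 + 73/592 = 4809/592

4809/592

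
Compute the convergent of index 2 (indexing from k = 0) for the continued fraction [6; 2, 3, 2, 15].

Using pₖ = aₖpₖ₋₁ + pₖ₋₂, qₖ = aₖqₖ₋₁ + qₖ₋₂ (with p₋₁=1, p₋₂=0, q₋₁=0, q₋₂=1):
  k=0: a=6, p=6, q=1
  k=1: a=2, p=13, q=2
  k=2: a=3, p=45, q=7

45/7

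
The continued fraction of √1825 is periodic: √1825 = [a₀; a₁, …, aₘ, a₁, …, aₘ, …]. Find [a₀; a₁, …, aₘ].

a₀ = ⌊√1825⌋ = 42.
With m₀=0, d₀=1 and mₖ₊₁ = dₖaₖ − mₖ, dₖ₊₁ = (n − mₖ₊₁²)/dₖ, aₖ₊₁ = ⌊(a₀+mₖ₊₁)/dₖ₊₁⌋:
  k=1: m=42, d=61, a=1
  k=2: m=19, d=24, a=2
  k=3: m=29, d=41, a=1
  k=4: m=12, d=41, a=1
  k=5: m=29, d=24, a=2
  k=6: m=19, d=61, a=1
  k=7: m=42, d=1, a=84
d=1 and a=2a₀=84 at k=7, so the next step gives (m, d) = (42, 61) again — its k=1 value — and the period has length 7.

[42; 1, 2, 1, 1, 2, 1, 84]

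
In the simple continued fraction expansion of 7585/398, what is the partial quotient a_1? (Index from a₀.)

17

7585 = 19·398 + 23   →  a_0 = 19
398 = 17·23 + 7   →  a_1 = 17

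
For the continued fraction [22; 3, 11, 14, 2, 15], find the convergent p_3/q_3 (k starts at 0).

10693/479

Using pₖ = aₖpₖ₋₁ + pₖ₋₂, qₖ = aₖqₖ₋₁ + qₖ₋₂ (with p₋₁=1, p₋₂=0, q₋₁=0, q₋₂=1):
  k=0: a=22, p=22, q=1
  k=1: a=3, p=67, q=3
  k=2: a=11, p=759, q=34
  k=3: a=14, p=10693, q=479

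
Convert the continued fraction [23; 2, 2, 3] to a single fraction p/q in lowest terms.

398/17

Fold from the inside: start with 3/1.
  2 + 1/3 = 7/3
  2 + 3/7 = 17/7
  23 + 7/17 = 398/17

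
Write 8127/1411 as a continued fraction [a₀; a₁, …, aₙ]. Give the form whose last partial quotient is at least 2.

[5; 1, 3, 6, 6, 9]

8127 = 5×1411 + 1072
1411 = 1×1072 + 339
1072 = 3×339 + 55
339 = 6×55 + 9
55 = 6×9 + 1
9 = 9×1 + 0  (stop)
So 8127/1411 = [5; 1, 3, 6, 6, 9].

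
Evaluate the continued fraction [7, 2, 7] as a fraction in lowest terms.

Fold from the inside: start with 7/1.
  2 + 1/7 = 15/7
  7 + 7/15 = 112/15

112/15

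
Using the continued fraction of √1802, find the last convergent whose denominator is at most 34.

√1802 = [42; 2, 4, 2, 84, …] (period length 4).
Convergents:
  p_0/q_0 = 42/1
  p_1/q_1 = 85/2
  p_2/q_2 = 382/9
  p_3/q_3 = 849/20
  p_4/q_4 = 71698/1689
q_3 = 20 ≤ 34 < 1689 = q_4, so the answer is 849/20.

849/20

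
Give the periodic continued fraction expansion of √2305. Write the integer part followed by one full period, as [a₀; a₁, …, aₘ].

a₀ = ⌊√2305⌋ = 48.
With m₀=0, d₀=1 and mₖ₊₁ = dₖaₖ − mₖ, dₖ₊₁ = (n − mₖ₊₁²)/dₖ, aₖ₊₁ = ⌊(a₀+mₖ₊₁)/dₖ₊₁⌋:
  k=1: m=48, d=1, a=96
d=1 and a=2a₀=96 at k=1, so the next step gives (m, d) = (48, 1) again — its k=1 value — and the period has length 1.

[48; 96]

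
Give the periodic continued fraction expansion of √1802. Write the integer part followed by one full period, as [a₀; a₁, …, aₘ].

a₀ = ⌊√1802⌋ = 42.
With m₀=0, d₀=1 and mₖ₊₁ = dₖaₖ − mₖ, dₖ₊₁ = (n − mₖ₊₁²)/dₖ, aₖ₊₁ = ⌊(a₀+mₖ₊₁)/dₖ₊₁⌋:
  k=1: m=42, d=38, a=2
  k=2: m=34, d=17, a=4
  k=3: m=34, d=38, a=2
  k=4: m=42, d=1, a=84
d=1 and a=2a₀=84 at k=4, so the next step gives (m, d) = (42, 38) again — its k=1 value — and the period has length 4.

[42; 2, 4, 2, 84]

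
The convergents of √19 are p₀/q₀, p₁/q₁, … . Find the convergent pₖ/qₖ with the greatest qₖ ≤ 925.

3012/691

√19 = [4; 2, 1, 3, 1, 2, 8, …] (period length 6).
Convergents:
  p_0/q_0 = 4/1
  p_1/q_1 = 9/2
  p_2/q_2 = 13/3
  p_3/q_3 = 48/11
  p_4/q_4 = 61/14
  p_5/q_5 = 170/39
  p_6/q_6 = 1421/326
  p_7/q_7 = 3012/691
  p_8/q_8 = 4433/1017
q_7 = 691 ≤ 925 < 1017 = q_8, so the answer is 3012/691.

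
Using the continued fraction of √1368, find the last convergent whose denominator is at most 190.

2737/74

√1368 = [36; 1, 72, …] (period length 2).
Convergents:
  p_0/q_0 = 36/1
  p_1/q_1 = 37/1
  p_2/q_2 = 2700/73
  p_3/q_3 = 2737/74
  p_4/q_4 = 199764/5401
q_3 = 74 ≤ 190 < 5401 = q_4, so the answer is 2737/74.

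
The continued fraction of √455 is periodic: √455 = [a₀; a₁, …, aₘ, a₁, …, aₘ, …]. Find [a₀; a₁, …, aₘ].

[21; 3, 42]

a₀ = ⌊√455⌋ = 21.
With m₀=0, d₀=1 and mₖ₊₁ = dₖaₖ − mₖ, dₖ₊₁ = (n − mₖ₊₁²)/dₖ, aₖ₊₁ = ⌊(a₀+mₖ₊₁)/dₖ₊₁⌋:
  k=1: m=21, d=14, a=3
  k=2: m=21, d=1, a=42
d=1 and a=2a₀=42 at k=2, so the next step gives (m, d) = (21, 14) again — its k=1 value — and the period has length 2.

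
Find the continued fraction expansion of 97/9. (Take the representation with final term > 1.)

97 = 10·9 + 7
9 = 1·7 + 2
7 = 3·2 + 1
2 = 2·1 + 0  (stop)
So 97/9 = [10; 1, 3, 2].

[10; 1, 3, 2]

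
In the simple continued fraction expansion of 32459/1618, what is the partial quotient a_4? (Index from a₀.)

32459 = 20·1618 + 99   →  a_0 = 20
1618 = 16·99 + 34   →  a_1 = 16
99 = 2·34 + 31   →  a_2 = 2
34 = 1·31 + 3   →  a_3 = 1
31 = 10·3 + 1   →  a_4 = 10

10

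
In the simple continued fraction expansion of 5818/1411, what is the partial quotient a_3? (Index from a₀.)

5818 = 4·1411 + 174   →  a_0 = 4
1411 = 8·174 + 19   →  a_1 = 8
174 = 9·19 + 3   →  a_2 = 9
19 = 6·3 + 1   →  a_3 = 6

6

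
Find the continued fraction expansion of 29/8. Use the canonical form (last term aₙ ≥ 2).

29 = 3×8 + 5
8 = 1×5 + 3
5 = 1×3 + 2
3 = 1×2 + 1
2 = 2×1 + 0  (stop)
So 29/8 = [3; 1, 1, 1, 2].

[3; 1, 1, 1, 2]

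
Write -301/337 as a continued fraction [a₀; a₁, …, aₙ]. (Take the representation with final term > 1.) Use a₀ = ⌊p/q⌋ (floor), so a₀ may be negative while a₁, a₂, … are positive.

[-1; 9, 2, 1, 3, 3]

-301 = -1×337 + 36
337 = 9×36 + 13
36 = 2×13 + 10
13 = 1×10 + 3
10 = 3×3 + 1
3 = 3×1 + 0  (stop)
So -301/337 = [-1; 9, 2, 1, 3, 3].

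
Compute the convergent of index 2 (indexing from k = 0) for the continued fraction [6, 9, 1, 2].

61/10

Using pₖ = aₖpₖ₋₁ + pₖ₋₂, qₖ = aₖqₖ₋₁ + qₖ₋₂ (with p₋₁=1, p₋₂=0, q₋₁=0, q₋₂=1):
  k=0: a=6, p=6, q=1
  k=1: a=9, p=55, q=9
  k=2: a=1, p=61, q=10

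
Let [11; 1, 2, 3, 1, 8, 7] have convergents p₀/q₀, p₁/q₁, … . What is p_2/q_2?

Using pₖ = aₖpₖ₋₁ + pₖ₋₂, qₖ = aₖqₖ₋₁ + qₖ₋₂ (with p₋₁=1, p₋₂=0, q₋₁=0, q₋₂=1):
  k=0: a=11, p=11, q=1
  k=1: a=1, p=12, q=1
  k=2: a=2, p=35, q=3

35/3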